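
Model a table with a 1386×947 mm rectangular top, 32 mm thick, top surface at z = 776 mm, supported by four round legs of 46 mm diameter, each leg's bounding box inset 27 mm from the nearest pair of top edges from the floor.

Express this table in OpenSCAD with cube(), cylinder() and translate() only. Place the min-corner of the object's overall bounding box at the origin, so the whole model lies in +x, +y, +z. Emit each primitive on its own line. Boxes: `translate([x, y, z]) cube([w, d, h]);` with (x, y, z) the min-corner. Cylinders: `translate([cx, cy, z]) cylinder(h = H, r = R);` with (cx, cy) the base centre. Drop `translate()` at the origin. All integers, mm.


// leg_h = 776 - 32 = 744
translate([0, 0, 744]) cube([1386, 947, 32]);
translate([50, 50, 0]) cylinder(h = 744, r = 23);
translate([1336, 50, 0]) cylinder(h = 744, r = 23);
translate([50, 897, 0]) cylinder(h = 744, r = 23);
translate([1336, 897, 0]) cylinder(h = 744, r = 23);


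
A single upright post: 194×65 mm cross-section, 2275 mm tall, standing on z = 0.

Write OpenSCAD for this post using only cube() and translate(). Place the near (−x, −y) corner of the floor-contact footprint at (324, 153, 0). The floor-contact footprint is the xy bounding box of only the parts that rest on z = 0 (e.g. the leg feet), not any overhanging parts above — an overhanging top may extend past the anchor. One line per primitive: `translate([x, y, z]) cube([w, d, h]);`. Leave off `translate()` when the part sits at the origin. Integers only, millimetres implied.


translate([324, 153, 0]) cube([194, 65, 2275]);


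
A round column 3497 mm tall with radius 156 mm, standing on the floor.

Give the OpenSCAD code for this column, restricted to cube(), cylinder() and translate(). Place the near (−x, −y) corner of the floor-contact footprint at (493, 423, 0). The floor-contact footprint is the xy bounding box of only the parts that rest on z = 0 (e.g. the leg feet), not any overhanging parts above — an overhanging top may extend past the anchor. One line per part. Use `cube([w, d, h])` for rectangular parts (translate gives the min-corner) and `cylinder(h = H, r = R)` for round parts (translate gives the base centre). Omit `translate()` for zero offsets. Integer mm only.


translate([649, 579, 0]) cylinder(h = 3497, r = 156);


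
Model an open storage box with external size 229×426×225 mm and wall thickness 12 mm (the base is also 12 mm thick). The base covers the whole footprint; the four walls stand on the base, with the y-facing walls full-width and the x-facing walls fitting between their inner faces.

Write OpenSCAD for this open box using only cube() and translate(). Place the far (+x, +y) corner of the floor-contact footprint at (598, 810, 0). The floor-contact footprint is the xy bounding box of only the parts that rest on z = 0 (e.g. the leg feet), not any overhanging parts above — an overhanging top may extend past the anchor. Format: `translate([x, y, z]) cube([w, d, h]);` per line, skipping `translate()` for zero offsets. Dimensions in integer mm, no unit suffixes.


translate([369, 384, 0]) cube([229, 426, 12]);
translate([369, 384, 12]) cube([229, 12, 213]);
translate([369, 798, 12]) cube([229, 12, 213]);
translate([369, 396, 12]) cube([12, 402, 213]);
translate([586, 396, 12]) cube([12, 402, 213]);


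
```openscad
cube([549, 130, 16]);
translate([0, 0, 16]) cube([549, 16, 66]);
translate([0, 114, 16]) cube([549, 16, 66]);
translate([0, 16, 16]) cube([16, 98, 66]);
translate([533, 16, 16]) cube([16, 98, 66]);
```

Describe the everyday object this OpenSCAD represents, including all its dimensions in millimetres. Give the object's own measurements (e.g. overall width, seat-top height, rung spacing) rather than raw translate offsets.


An open-topped rectangular box: outside dimensions 549×130×82 mm, with a uniform wall and base thickness of 16 mm. The base is a full 549×130 slab on the floor; four walls sit on top of the base. The front and back walls (the −y and +y sides) span the full width; the two side walls fit between them.


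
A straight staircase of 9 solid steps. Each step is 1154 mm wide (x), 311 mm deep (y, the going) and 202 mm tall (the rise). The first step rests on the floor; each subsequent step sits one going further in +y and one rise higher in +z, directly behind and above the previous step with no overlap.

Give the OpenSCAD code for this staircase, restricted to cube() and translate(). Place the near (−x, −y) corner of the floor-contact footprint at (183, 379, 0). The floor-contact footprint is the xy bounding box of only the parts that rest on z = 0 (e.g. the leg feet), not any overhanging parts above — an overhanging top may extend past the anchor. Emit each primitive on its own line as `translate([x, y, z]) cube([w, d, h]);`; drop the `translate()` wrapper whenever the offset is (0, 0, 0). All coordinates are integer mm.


translate([183, 379, 0]) cube([1154, 311, 202]);
translate([183, 690, 202]) cube([1154, 311, 202]);
translate([183, 1001, 404]) cube([1154, 311, 202]);
translate([183, 1312, 606]) cube([1154, 311, 202]);
translate([183, 1623, 808]) cube([1154, 311, 202]);
translate([183, 1934, 1010]) cube([1154, 311, 202]);
translate([183, 2245, 1212]) cube([1154, 311, 202]);
translate([183, 2556, 1414]) cube([1154, 311, 202]);
translate([183, 2867, 1616]) cube([1154, 311, 202]);


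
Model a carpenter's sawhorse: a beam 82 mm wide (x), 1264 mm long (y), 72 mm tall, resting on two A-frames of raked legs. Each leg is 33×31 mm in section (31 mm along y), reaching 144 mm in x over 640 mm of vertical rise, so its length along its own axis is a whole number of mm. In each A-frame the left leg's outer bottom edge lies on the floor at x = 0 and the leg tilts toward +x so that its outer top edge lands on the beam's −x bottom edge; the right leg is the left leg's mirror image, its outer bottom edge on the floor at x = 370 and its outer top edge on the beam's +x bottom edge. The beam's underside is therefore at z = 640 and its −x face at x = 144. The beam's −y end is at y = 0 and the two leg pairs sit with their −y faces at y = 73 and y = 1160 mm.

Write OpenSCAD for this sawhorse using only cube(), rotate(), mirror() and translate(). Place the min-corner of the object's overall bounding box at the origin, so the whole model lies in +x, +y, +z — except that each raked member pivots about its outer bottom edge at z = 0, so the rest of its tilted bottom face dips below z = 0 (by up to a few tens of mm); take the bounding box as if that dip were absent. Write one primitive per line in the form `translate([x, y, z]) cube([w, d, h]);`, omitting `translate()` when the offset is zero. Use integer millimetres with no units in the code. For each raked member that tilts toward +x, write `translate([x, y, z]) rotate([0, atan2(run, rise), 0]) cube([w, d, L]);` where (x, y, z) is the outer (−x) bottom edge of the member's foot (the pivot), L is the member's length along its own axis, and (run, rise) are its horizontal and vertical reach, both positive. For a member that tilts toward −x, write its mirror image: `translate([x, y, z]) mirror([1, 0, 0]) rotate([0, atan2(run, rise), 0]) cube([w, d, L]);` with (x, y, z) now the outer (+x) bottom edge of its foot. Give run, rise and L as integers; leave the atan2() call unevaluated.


translate([144, 0, 640]) cube([82, 1264, 72]);
translate([0, 73, 0]) rotate([0, atan2(144, 640), 0]) cube([33, 31, 656]);
translate([370, 73, 0]) mirror([1, 0, 0]) rotate([0, atan2(144, 640), 0]) cube([33, 31, 656]);
translate([0, 1160, 0]) rotate([0, atan2(144, 640), 0]) cube([33, 31, 656]);
translate([370, 1160, 0]) mirror([1, 0, 0]) rotate([0, atan2(144, 640), 0]) cube([33, 31, 656]);


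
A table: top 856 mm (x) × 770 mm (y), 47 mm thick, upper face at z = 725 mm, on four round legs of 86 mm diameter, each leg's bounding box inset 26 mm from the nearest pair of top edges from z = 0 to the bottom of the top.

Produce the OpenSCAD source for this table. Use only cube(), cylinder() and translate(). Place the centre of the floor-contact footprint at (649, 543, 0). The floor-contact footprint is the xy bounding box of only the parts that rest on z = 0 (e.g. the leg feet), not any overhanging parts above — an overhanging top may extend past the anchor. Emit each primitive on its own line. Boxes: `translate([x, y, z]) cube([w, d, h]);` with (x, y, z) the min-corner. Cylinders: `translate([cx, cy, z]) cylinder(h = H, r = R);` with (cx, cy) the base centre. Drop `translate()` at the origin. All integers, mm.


translate([221, 158, 678]) cube([856, 770, 47]);
translate([290, 227, 0]) cylinder(h = 678, r = 43);
translate([1008, 227, 0]) cylinder(h = 678, r = 43);
translate([290, 859, 0]) cylinder(h = 678, r = 43);
translate([1008, 859, 0]) cylinder(h = 678, r = 43);


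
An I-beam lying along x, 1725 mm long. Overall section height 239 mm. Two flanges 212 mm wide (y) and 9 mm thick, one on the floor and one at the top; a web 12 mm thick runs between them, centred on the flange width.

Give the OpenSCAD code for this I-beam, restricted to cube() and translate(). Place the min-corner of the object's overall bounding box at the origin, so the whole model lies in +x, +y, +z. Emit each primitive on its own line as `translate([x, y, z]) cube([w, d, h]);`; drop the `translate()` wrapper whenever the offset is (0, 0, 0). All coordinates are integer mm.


cube([1725, 212, 9]);
translate([0, 100, 9]) cube([1725, 12, 221]);
translate([0, 0, 230]) cube([1725, 212, 9]);


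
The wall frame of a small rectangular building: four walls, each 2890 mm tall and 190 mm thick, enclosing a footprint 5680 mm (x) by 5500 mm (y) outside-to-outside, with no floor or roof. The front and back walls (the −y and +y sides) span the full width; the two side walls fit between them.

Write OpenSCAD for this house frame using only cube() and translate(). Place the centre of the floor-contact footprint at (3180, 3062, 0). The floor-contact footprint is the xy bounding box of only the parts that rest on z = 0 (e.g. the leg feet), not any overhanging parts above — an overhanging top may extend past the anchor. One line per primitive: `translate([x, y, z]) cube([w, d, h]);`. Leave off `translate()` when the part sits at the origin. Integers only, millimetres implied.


translate([340, 312, 0]) cube([5680, 190, 2890]);
translate([340, 5622, 0]) cube([5680, 190, 2890]);
translate([340, 502, 0]) cube([190, 5120, 2890]);
translate([5830, 502, 0]) cube([190, 5120, 2890]);


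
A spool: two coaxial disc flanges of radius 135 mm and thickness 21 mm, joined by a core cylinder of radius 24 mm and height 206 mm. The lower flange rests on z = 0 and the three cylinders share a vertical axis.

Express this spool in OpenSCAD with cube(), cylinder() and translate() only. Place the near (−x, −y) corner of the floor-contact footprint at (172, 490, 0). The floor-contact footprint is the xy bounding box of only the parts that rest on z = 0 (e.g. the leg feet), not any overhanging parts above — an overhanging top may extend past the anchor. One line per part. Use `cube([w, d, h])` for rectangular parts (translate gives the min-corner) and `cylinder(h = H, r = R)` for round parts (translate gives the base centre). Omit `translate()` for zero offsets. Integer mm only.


translate([307, 625, 0]) cylinder(h = 21, r = 135);
translate([307, 625, 21]) cylinder(h = 206, r = 24);
translate([307, 625, 227]) cylinder(h = 21, r = 135);


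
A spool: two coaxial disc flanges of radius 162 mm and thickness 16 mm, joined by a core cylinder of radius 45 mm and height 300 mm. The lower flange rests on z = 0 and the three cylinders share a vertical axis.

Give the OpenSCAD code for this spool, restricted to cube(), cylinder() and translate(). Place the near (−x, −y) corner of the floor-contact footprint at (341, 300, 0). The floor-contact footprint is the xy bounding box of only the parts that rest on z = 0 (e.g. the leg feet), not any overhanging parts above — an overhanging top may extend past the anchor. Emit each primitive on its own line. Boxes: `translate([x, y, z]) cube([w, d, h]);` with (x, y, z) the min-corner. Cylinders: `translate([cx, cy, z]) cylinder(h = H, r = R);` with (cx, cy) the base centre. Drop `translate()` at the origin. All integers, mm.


translate([503, 462, 0]) cylinder(h = 16, r = 162);
translate([503, 462, 16]) cylinder(h = 300, r = 45);
translate([503, 462, 316]) cylinder(h = 16, r = 162);


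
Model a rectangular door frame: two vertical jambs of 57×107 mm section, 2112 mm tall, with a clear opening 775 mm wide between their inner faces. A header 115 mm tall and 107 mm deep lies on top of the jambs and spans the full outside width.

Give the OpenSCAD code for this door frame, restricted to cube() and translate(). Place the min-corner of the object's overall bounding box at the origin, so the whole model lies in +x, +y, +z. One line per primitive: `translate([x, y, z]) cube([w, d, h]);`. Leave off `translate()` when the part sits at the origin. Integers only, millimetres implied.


cube([57, 107, 2112]);
translate([832, 0, 0]) cube([57, 107, 2112]);
translate([0, 0, 2112]) cube([889, 107, 115]);


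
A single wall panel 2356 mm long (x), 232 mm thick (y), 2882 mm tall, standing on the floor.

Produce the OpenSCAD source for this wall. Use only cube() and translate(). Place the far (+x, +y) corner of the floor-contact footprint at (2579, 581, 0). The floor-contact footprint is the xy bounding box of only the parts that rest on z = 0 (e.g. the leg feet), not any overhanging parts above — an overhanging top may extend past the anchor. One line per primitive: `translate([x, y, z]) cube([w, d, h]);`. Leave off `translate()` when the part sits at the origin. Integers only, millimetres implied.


translate([223, 349, 0]) cube([2356, 232, 2882]);


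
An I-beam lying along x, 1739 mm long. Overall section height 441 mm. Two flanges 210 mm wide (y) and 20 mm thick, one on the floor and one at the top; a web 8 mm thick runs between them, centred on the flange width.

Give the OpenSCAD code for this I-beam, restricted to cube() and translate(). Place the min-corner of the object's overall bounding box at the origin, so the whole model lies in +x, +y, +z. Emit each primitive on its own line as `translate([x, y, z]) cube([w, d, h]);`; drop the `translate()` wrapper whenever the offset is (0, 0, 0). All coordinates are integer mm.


cube([1739, 210, 20]);
translate([0, 101, 20]) cube([1739, 8, 401]);
translate([0, 0, 421]) cube([1739, 210, 20]);


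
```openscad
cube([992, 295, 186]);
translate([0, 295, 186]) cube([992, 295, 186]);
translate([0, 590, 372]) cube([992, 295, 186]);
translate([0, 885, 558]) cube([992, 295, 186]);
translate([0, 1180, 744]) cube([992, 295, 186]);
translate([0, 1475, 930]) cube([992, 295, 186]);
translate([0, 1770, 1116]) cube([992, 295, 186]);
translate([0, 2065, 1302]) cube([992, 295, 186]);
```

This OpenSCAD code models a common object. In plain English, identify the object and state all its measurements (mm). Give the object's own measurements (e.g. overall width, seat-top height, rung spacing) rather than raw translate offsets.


A straight staircase of 8 solid steps. Each step is 992 mm wide (x), 295 mm deep (y, the going) and 186 mm tall (the rise). The first step rests on the floor; each subsequent step sits one going further in +y and one rise higher in +z, directly behind and above the previous step with no overlap.


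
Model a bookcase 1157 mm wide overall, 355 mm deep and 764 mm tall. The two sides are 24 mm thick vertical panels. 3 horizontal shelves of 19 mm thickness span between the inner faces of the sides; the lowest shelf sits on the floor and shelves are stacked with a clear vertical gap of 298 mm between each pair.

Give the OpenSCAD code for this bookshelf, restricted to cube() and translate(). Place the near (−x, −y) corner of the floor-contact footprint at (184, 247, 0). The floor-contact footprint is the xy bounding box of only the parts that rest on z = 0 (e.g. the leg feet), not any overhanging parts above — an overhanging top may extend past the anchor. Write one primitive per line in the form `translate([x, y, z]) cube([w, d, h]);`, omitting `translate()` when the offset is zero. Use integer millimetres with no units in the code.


translate([184, 247, 0]) cube([24, 355, 764]);
translate([1317, 247, 0]) cube([24, 355, 764]);
translate([208, 247, 0]) cube([1109, 355, 19]);
translate([208, 247, 317]) cube([1109, 355, 19]);
translate([208, 247, 634]) cube([1109, 355, 19]);


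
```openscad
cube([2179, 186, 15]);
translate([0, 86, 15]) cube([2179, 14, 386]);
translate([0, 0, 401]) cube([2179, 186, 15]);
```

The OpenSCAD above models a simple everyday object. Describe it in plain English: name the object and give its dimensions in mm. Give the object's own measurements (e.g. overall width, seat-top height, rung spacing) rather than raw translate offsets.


An I-beam lying along x, 2179 mm long. Overall section height 416 mm. Two flanges 186 mm wide (y) and 15 mm thick, one on the floor and one at the top; a web 14 mm thick runs between them, centred on the flange width.


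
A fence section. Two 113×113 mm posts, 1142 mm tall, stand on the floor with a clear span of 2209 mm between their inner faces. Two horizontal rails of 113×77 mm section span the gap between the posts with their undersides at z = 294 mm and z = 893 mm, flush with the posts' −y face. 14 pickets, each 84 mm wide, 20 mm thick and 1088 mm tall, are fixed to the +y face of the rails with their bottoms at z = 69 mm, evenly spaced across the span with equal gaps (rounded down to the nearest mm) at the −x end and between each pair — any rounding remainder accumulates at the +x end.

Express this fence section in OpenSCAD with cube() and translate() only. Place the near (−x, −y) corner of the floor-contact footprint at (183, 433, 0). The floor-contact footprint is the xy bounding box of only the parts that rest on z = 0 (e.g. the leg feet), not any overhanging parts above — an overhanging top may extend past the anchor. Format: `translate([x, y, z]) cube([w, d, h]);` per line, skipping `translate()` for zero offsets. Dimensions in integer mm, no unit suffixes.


translate([183, 433, 0]) cube([113, 113, 1142]);
translate([2505, 433, 0]) cube([113, 113, 1142]);
translate([296, 433, 294]) cube([2209, 113, 77]);
translate([296, 433, 893]) cube([2209, 113, 77]);
translate([364, 546, 69]) cube([84, 20, 1088]);
translate([516, 546, 69]) cube([84, 20, 1088]);
translate([668, 546, 69]) cube([84, 20, 1088]);
translate([820, 546, 69]) cube([84, 20, 1088]);
translate([972, 546, 69]) cube([84, 20, 1088]);
translate([1124, 546, 69]) cube([84, 20, 1088]);
translate([1276, 546, 69]) cube([84, 20, 1088]);
translate([1428, 546, 69]) cube([84, 20, 1088]);
translate([1580, 546, 69]) cube([84, 20, 1088]);
translate([1732, 546, 69]) cube([84, 20, 1088]);
translate([1884, 546, 69]) cube([84, 20, 1088]);
translate([2036, 546, 69]) cube([84, 20, 1088]);
translate([2188, 546, 69]) cube([84, 20, 1088]);
translate([2340, 546, 69]) cube([84, 20, 1088]);


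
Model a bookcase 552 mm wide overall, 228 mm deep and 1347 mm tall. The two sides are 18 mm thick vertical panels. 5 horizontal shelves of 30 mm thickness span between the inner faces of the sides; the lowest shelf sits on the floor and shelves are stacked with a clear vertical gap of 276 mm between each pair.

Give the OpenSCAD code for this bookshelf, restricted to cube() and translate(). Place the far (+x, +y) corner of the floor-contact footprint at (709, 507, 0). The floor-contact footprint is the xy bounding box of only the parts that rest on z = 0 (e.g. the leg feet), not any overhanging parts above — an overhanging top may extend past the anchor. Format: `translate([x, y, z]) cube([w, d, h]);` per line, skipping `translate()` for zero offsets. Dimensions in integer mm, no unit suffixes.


translate([157, 279, 0]) cube([18, 228, 1347]);
translate([691, 279, 0]) cube([18, 228, 1347]);
translate([175, 279, 0]) cube([516, 228, 30]);
translate([175, 279, 306]) cube([516, 228, 30]);
translate([175, 279, 612]) cube([516, 228, 30]);
translate([175, 279, 918]) cube([516, 228, 30]);
translate([175, 279, 1224]) cube([516, 228, 30]);


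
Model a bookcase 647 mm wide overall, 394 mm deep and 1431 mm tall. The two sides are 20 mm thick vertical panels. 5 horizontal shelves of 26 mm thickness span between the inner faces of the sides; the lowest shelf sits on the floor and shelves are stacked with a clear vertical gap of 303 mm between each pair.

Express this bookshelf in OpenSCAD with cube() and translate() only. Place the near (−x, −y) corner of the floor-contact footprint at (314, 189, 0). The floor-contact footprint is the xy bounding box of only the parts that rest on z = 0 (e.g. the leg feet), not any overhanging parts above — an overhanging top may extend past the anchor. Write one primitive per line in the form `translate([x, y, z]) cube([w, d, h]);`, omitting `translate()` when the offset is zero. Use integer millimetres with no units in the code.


translate([314, 189, 0]) cube([20, 394, 1431]);
translate([941, 189, 0]) cube([20, 394, 1431]);
translate([334, 189, 0]) cube([607, 394, 26]);
translate([334, 189, 329]) cube([607, 394, 26]);
translate([334, 189, 658]) cube([607, 394, 26]);
translate([334, 189, 987]) cube([607, 394, 26]);
translate([334, 189, 1316]) cube([607, 394, 26]);


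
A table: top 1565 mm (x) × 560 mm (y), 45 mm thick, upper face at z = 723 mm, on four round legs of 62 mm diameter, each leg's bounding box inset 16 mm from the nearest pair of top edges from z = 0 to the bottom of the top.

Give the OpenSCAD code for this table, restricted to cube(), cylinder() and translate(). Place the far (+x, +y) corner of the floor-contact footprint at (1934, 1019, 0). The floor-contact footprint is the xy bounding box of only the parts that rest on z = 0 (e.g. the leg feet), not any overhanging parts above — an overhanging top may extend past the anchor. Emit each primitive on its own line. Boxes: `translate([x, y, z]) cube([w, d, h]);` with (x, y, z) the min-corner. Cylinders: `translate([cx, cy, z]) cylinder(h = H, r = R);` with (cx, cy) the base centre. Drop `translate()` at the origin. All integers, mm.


translate([385, 475, 678]) cube([1565, 560, 45]);
translate([432, 522, 0]) cylinder(h = 678, r = 31);
translate([1903, 522, 0]) cylinder(h = 678, r = 31);
translate([432, 988, 0]) cylinder(h = 678, r = 31);
translate([1903, 988, 0]) cylinder(h = 678, r = 31);


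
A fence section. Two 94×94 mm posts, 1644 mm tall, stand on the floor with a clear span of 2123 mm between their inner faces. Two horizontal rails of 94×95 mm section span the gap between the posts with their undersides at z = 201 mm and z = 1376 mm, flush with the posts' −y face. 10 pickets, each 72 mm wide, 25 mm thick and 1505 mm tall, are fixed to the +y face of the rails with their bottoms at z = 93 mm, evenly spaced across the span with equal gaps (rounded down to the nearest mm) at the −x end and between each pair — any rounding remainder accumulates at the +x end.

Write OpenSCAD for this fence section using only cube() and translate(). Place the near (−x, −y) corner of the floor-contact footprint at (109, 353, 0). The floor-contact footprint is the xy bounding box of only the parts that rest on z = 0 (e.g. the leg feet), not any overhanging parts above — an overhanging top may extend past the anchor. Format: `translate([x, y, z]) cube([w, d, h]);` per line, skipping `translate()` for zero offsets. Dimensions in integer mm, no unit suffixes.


translate([109, 353, 0]) cube([94, 94, 1644]);
translate([2326, 353, 0]) cube([94, 94, 1644]);
translate([203, 353, 201]) cube([2123, 94, 95]);
translate([203, 353, 1376]) cube([2123, 94, 95]);
translate([330, 447, 93]) cube([72, 25, 1505]);
translate([529, 447, 93]) cube([72, 25, 1505]);
translate([728, 447, 93]) cube([72, 25, 1505]);
translate([927, 447, 93]) cube([72, 25, 1505]);
translate([1126, 447, 93]) cube([72, 25, 1505]);
translate([1325, 447, 93]) cube([72, 25, 1505]);
translate([1524, 447, 93]) cube([72, 25, 1505]);
translate([1723, 447, 93]) cube([72, 25, 1505]);
translate([1922, 447, 93]) cube([72, 25, 1505]);
translate([2121, 447, 93]) cube([72, 25, 1505]);


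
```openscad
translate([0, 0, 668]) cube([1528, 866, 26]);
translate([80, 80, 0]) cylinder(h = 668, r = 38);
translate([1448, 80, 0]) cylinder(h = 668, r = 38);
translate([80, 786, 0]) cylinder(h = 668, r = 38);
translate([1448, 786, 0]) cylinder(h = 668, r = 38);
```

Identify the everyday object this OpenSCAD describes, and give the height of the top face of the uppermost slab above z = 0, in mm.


A table. The table height is 694 mm.

A 1528×866×26 slab sits at z = 668 on four Ø76 mm round legs — a table. The top surface is at 668 + 26 = 694 mm.


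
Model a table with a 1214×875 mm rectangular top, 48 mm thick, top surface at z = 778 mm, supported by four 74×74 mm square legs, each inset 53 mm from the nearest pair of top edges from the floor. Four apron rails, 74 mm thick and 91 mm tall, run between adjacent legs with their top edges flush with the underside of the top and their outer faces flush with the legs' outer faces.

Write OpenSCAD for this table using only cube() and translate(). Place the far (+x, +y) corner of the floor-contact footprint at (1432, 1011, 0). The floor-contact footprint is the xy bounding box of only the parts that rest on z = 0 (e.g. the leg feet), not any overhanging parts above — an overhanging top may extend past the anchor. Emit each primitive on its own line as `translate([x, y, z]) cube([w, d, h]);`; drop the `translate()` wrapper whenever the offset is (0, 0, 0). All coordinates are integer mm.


translate([271, 189, 730]) cube([1214, 875, 48]);
translate([324, 242, 0]) cube([74, 74, 730]);
translate([1358, 242, 0]) cube([74, 74, 730]);
translate([324, 937, 0]) cube([74, 74, 730]);
translate([1358, 937, 0]) cube([74, 74, 730]);
translate([398, 242, 639]) cube([960, 74, 91]);
translate([398, 937, 639]) cube([960, 74, 91]);
translate([324, 316, 639]) cube([74, 621, 91]);
translate([1358, 316, 639]) cube([74, 621, 91]);


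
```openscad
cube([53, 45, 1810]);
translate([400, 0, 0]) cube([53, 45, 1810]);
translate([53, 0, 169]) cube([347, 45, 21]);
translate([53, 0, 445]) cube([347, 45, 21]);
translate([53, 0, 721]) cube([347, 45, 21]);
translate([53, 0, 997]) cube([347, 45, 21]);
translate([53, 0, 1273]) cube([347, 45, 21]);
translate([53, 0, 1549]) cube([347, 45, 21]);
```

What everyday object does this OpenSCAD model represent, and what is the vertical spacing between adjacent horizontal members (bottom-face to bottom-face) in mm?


A ladder. The rung spacing is 276 mm.

Two tall 53×45 posts with 6 short bars between them — a ladder. Adjacent rungs sit at z = 169 and z = 445, so the spacing is 445 − 169 = 276 mm.


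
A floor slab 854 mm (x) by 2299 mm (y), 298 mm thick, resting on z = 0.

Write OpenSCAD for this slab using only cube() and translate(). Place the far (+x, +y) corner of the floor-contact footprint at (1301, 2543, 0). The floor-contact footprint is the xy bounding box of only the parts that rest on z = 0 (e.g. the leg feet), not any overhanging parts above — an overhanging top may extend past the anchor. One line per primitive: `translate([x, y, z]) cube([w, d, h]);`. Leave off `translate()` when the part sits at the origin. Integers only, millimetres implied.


translate([447, 244, 0]) cube([854, 2299, 298]);


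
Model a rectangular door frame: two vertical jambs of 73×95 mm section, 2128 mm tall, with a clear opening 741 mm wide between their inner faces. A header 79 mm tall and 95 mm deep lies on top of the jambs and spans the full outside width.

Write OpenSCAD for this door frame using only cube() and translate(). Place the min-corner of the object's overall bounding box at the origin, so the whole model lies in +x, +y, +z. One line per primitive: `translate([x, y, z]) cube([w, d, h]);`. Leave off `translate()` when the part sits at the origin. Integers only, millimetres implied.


cube([73, 95, 2128]);
translate([814, 0, 0]) cube([73, 95, 2128]);
translate([0, 0, 2128]) cube([887, 95, 79]);


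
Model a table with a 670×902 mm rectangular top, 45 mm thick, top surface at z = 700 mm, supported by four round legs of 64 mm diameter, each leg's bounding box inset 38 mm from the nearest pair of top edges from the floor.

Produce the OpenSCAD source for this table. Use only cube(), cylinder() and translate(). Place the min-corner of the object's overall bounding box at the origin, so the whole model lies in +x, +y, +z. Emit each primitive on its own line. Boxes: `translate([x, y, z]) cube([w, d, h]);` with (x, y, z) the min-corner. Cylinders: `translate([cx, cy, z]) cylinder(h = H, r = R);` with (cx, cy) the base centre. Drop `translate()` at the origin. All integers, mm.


// leg_h = 700 - 45 = 655
translate([0, 0, 655]) cube([670, 902, 45]);
translate([70, 70, 0]) cylinder(h = 655, r = 32);
translate([600, 70, 0]) cylinder(h = 655, r = 32);
translate([70, 832, 0]) cylinder(h = 655, r = 32);
translate([600, 832, 0]) cylinder(h = 655, r = 32);


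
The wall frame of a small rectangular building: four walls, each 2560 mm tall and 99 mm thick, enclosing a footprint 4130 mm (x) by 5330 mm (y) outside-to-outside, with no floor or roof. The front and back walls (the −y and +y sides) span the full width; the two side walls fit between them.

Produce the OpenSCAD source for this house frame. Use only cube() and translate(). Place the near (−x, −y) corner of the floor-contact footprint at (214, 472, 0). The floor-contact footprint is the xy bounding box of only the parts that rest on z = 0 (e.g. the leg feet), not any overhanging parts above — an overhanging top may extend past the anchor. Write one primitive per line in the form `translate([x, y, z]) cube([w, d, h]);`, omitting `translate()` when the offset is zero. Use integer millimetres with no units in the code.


translate([214, 472, 0]) cube([4130, 99, 2560]);
translate([214, 5703, 0]) cube([4130, 99, 2560]);
translate([214, 571, 0]) cube([99, 5132, 2560]);
translate([4245, 571, 0]) cube([99, 5132, 2560]);


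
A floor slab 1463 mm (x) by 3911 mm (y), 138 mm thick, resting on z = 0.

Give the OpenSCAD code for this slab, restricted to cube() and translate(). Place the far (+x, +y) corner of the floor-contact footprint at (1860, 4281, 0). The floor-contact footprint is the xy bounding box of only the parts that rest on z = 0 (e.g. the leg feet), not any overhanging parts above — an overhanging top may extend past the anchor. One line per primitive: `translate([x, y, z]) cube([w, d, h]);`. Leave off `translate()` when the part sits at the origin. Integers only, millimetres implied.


translate([397, 370, 0]) cube([1463, 3911, 138]);


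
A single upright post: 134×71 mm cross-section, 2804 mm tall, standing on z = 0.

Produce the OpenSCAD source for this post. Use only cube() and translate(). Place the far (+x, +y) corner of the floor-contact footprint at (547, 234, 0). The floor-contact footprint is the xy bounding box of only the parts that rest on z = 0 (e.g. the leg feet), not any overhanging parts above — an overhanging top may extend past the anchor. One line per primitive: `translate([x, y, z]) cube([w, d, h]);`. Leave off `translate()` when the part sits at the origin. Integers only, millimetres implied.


translate([413, 163, 0]) cube([134, 71, 2804]);


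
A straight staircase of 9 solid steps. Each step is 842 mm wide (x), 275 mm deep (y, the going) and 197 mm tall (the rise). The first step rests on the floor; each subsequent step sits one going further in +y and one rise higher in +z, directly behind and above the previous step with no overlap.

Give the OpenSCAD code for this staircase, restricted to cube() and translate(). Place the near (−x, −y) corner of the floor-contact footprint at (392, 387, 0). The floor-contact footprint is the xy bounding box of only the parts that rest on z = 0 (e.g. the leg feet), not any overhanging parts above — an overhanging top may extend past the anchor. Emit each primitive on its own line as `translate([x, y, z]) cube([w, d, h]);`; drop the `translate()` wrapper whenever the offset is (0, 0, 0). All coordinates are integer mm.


translate([392, 387, 0]) cube([842, 275, 197]);
translate([392, 662, 197]) cube([842, 275, 197]);
translate([392, 937, 394]) cube([842, 275, 197]);
translate([392, 1212, 591]) cube([842, 275, 197]);
translate([392, 1487, 788]) cube([842, 275, 197]);
translate([392, 1762, 985]) cube([842, 275, 197]);
translate([392, 2037, 1182]) cube([842, 275, 197]);
translate([392, 2312, 1379]) cube([842, 275, 197]);
translate([392, 2587, 1576]) cube([842, 275, 197]);


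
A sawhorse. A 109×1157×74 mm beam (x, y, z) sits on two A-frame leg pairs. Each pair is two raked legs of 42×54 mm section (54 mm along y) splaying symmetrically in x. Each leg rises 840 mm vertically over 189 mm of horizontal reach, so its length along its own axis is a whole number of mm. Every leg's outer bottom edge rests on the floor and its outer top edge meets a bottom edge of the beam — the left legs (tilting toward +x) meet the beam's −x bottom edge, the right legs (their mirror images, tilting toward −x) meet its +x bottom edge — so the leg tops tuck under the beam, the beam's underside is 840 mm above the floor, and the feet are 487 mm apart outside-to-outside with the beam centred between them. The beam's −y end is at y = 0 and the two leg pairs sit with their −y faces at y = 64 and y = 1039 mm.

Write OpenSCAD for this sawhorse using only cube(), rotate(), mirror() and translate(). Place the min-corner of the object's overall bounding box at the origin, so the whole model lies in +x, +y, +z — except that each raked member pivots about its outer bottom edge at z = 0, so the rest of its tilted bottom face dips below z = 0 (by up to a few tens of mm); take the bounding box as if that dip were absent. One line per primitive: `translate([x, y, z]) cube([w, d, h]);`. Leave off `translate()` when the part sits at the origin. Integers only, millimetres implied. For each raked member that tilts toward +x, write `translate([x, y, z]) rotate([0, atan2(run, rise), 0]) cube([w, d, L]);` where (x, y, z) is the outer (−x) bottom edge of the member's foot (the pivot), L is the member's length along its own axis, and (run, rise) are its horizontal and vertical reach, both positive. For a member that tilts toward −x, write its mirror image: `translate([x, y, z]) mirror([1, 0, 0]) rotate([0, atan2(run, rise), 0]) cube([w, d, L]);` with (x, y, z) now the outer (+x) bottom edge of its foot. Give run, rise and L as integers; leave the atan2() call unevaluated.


translate([189, 0, 840]) cube([109, 1157, 74]);
translate([0, 64, 0]) rotate([0, atan2(189, 840), 0]) cube([42, 54, 861]);
translate([487, 64, 0]) mirror([1, 0, 0]) rotate([0, atan2(189, 840), 0]) cube([42, 54, 861]);
translate([0, 1039, 0]) rotate([0, atan2(189, 840), 0]) cube([42, 54, 861]);
translate([487, 1039, 0]) mirror([1, 0, 0]) rotate([0, atan2(189, 840), 0]) cube([42, 54, 861]);


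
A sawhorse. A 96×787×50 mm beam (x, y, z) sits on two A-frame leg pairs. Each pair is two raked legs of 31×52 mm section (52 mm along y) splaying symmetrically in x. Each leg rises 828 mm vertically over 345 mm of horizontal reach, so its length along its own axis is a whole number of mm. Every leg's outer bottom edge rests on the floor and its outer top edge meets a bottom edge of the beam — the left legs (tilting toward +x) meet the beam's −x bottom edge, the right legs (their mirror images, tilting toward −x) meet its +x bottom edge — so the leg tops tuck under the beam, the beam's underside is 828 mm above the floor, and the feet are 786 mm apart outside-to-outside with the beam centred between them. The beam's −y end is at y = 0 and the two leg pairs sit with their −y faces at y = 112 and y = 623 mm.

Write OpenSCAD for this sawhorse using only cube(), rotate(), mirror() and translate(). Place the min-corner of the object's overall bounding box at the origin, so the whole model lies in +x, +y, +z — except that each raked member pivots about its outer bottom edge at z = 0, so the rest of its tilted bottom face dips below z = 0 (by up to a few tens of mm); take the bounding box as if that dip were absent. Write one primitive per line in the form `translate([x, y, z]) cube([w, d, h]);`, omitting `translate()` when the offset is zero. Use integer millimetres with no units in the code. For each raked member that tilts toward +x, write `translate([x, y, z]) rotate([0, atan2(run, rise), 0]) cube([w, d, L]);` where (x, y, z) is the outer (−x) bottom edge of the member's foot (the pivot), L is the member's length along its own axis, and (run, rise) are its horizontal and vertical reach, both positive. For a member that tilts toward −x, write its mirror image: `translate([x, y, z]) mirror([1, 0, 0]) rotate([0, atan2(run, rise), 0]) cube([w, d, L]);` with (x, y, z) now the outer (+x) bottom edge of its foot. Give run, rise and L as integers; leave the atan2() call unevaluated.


// leg length = √(345² + 828²) = 897
// right-leg outer foot x = 2·345 + 96 = 786
// beam min-corner = (345, 0, 828)
translate([345, 0, 828]) cube([96, 787, 50]);
translate([0, 112, 0]) rotate([0, atan2(345, 828), 0]) cube([31, 52, 897]);
translate([786, 112, 0]) mirror([1, 0, 0]) rotate([0, atan2(345, 828), 0]) cube([31, 52, 897]);
translate([0, 623, 0]) rotate([0, atan2(345, 828), 0]) cube([31, 52, 897]);
translate([786, 623, 0]) mirror([1, 0, 0]) rotate([0, atan2(345, 828), 0]) cube([31, 52, 897]);


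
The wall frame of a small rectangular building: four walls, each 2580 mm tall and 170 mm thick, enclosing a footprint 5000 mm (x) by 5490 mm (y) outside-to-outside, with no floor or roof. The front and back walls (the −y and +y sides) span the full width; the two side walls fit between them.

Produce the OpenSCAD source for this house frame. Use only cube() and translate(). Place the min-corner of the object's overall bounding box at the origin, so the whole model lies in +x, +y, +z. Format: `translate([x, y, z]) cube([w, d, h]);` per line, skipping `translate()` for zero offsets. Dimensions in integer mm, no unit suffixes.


cube([5000, 170, 2580]);
translate([0, 5320, 0]) cube([5000, 170, 2580]);
translate([0, 170, 0]) cube([170, 5150, 2580]);
translate([4830, 170, 0]) cube([170, 5150, 2580]);


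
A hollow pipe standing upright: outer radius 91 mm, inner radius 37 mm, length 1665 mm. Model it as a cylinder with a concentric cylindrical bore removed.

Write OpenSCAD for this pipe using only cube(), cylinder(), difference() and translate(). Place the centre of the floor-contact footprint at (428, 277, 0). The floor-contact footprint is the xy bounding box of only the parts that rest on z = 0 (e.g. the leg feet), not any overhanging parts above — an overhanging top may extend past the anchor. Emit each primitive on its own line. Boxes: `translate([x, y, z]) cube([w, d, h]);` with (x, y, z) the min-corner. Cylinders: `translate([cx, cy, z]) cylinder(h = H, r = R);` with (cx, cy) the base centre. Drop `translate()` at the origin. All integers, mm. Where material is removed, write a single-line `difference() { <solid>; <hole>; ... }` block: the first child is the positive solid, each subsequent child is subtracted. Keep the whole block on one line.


difference() { translate([428, 277, 0]) cylinder(h = 1665, r = 91); translate([428, 277, 0]) cylinder(h = 1665, r = 37); }


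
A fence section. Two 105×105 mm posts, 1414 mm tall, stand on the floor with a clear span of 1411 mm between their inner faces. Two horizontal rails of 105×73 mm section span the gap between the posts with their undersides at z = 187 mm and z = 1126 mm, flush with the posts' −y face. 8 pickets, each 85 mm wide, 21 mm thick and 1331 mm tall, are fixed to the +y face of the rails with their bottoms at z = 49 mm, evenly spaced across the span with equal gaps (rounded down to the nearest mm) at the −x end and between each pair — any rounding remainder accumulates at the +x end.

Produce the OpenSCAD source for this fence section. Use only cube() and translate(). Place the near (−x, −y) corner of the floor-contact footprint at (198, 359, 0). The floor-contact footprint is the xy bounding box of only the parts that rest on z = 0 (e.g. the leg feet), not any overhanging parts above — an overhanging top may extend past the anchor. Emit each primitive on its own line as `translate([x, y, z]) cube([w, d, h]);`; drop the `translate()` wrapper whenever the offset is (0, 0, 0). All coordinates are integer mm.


translate([198, 359, 0]) cube([105, 105, 1414]);
translate([1714, 359, 0]) cube([105, 105, 1414]);
translate([303, 359, 187]) cube([1411, 105, 73]);
translate([303, 359, 1126]) cube([1411, 105, 73]);
translate([384, 464, 49]) cube([85, 21, 1331]);
translate([550, 464, 49]) cube([85, 21, 1331]);
translate([716, 464, 49]) cube([85, 21, 1331]);
translate([882, 464, 49]) cube([85, 21, 1331]);
translate([1048, 464, 49]) cube([85, 21, 1331]);
translate([1214, 464, 49]) cube([85, 21, 1331]);
translate([1380, 464, 49]) cube([85, 21, 1331]);
translate([1546, 464, 49]) cube([85, 21, 1331]);
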